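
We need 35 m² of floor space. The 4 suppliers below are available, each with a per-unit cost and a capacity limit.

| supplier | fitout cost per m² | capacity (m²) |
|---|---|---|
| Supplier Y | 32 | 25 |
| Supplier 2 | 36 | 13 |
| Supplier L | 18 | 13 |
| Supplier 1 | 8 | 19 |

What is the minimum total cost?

Use suppliers in increasing cost order.
Supplier 1 at 8: take all 19 m² — 16 still needed.
Take 13 from Supplier L at 18 — need 3 more.
Supplier Y (32): take the remaining 3 — done.
Supplier 2: unused.
Cost = 19×8 + 13×18 + 3×32 = 482.

482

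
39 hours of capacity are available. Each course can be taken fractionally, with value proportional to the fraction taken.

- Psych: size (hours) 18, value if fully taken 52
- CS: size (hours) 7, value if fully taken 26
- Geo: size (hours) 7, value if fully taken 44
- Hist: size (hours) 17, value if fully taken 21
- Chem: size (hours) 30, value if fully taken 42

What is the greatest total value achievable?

Rank by value-to-size ratio: Geo 44/7≈6.29, CS 26/7≈3.71, Psych 52/18≈2.89, Chem 42/30≈1.4, Hist 21/17≈1.24.
Take all of Geo (7 hours, value 44) → 32 hours left.
All 7 hours of CS fit (value 26) → 25 remain.
Psych: take in full, 18 hours for value 52 → 7 left.
Only 7 hours remain; take 7/30 of Chem for value 42×7/30 = 9.8.
Total value = 131.8.

131.8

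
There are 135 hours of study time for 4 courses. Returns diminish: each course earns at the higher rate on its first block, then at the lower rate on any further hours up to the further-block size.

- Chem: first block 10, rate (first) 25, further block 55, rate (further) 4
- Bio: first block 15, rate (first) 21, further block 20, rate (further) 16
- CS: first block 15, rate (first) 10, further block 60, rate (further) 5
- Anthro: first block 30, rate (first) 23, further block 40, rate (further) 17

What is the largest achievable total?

2430

Treat each block as its own option and order by rate: Chem/tier1 25 > Anthro/tier1 23 > Bio/tier1 21 > Anthro/tier2 17 > Bio/tier2 16 > CS/tier1 10 > CS/tier2 5 > Chem/tier2 4.
Fill Chem tier1 block (10 at 25) — 125 left.
Anthro/tier1 (23): +30 — 95 left.
Bio tier1 at 21: fill all 15 — 80 left.
Anthro/tier2 (17): +40 — 40 left.
Fill Bio tier2 block (20 at 16) — 20 left.
Fill CS tier1 block (15 at 10) — 5 left.
CS tier2 at 5: only 5 left, fill 5.
Total = 25×10 + 23×30 + 21×15 + 17×40 + 16×20 + 10×15 + 5×5 = 2430.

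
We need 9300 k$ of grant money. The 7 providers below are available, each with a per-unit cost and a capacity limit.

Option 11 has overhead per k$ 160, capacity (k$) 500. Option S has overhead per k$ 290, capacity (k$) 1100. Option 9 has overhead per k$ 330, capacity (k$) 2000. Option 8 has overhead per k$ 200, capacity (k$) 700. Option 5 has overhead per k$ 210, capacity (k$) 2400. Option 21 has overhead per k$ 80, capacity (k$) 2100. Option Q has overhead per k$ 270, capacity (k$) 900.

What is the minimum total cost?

Cheapest first:
Take 2100 from Option 21 at 80 — need 7200 more.
Take 500 from Option 11 at 160 — need 6700 more.
Take 700 from Option 8 at 200 — need 6000 more.
Option 5 at 210: take all 2400 k$ — 3600 still needed.
Take 900 from Option Q at 270 — need 2700 more.
Option S at 290: take all 1100 k$ — 1600 still needed.
Option 9 (330): take the remaining 1600 — done.
Cost = 2100×80 + 500×160 + 700×200 + 2400×210 + 900×270 + 1100×290 + 1600×330 = 1982000.

1982000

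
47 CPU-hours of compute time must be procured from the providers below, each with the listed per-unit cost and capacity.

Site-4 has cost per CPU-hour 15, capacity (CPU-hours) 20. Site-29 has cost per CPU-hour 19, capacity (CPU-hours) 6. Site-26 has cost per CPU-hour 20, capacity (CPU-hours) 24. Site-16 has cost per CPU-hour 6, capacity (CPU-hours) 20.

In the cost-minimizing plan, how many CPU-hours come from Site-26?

1

Fill from the cheapest provider first.
Site-16 (6): use full 20 ; 27 CPU-hours to go.
Take 20 from Site-4 at 15 ; need 7 more.
Site-29 at 19: take all 6 CPU-hours ; 1 still needed.
Site-26 (20): take the remaining 1 ; done.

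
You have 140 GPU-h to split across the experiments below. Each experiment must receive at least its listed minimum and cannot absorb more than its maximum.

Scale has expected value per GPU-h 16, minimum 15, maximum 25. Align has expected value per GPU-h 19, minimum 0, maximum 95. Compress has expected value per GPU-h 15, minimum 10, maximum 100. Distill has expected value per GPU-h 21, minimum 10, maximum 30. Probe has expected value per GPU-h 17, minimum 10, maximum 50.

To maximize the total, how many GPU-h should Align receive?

75

Meeting every minimum uses 15+0+10+10+10 = 45 GPU-h, leaving 95.
Rank by expected value per GPU-h: Distill 21 > Align 19 > Probe 17 > Scale 16 > Compress 15.
Distill takes 20 more to reach its cap of 30 → 75 left.
Align: +75 (room for 95) → 75. Pool exhausted.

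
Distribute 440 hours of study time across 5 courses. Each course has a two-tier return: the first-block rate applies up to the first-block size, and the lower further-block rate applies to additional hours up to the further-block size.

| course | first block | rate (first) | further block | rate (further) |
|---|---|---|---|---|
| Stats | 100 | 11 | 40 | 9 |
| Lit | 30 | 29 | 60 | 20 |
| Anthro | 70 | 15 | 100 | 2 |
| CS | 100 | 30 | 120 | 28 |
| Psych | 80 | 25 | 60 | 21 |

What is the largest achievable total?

Order all 10 blocks by rate: CS/tier1 30 > Lit/tier1 29 > CS/tier2 28 > Psych/tier1 25 > Psych/tier2 21 > Lit/tier2 20 > Anthro/tier1 15 > Stats/tier1 11 > Stats/tier2 9 > Anthro/tier2 2.
CS tier1 at 30: fill all 100 ; 340 left.
Fill Lit tier1 block (30 at 29) ; 310 left.
CS tier2 at 28: fill all 120 ; 190 left.
Fill Psych tier1 block (80 at 25) ; 110 left.
Psych/tier2 (21): +60 ; 50 left.
Lit tier2 at 20: only 50 left, fill 50.
Total = 30×100 + 29×30 + 28×120 + 25×80 + 21×60 + 20×50 = 11490.

11490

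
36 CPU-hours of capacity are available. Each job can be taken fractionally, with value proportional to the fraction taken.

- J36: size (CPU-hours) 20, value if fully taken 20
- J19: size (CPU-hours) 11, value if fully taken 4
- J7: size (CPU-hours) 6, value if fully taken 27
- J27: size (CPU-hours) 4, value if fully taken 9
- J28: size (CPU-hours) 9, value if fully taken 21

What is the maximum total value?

Best value per unit of size first: J7 27/6≈4.5, J28 21/9≈2.33, J27 9/4≈2.25, J36 20/20≈1, J19 4/11≈0.364.
Take all of J7 (6 CPU-hours, value 27) ; 30 CPU-hours left.
All 9 CPU-hours of J28 fit (value 21) ; 21 remain.
All 4 CPU-hours of J27 fit (value 9) ; 17 remain.
17 CPU-hours left: a 17/20 share of J36 gives 20×17/20 = 17.
Total value = 74.

74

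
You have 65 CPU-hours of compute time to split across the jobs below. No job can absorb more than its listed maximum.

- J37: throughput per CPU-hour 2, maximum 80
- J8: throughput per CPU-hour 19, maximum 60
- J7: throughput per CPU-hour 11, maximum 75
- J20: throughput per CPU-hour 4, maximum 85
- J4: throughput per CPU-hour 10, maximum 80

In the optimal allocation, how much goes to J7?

5

Highest throughput per CPU-hour first: J8 19 > J7 11 > J4 10 > J20 4 > J37 2.
Give J8 60 to hit its cap of 60 ; 5 left.
Only 5 left; J7 takes them to reach 5.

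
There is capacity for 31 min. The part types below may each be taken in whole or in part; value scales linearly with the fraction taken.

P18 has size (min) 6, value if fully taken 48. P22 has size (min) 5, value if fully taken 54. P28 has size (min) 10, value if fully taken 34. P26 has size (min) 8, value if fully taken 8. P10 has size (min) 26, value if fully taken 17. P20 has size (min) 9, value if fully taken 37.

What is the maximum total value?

Sort by value density: P22 54/5≈10.8, P18 48/6≈8, P20 37/9≈4.11, P28 34/10≈3.4, P26 8/8≈1, P10 17/26≈0.654.
P22: take in full, 5 min for value 54 → 26 left.
All 6 min of P18 fit (value 48) → 20 remain.
All 9 min of P20 fit (value 37) → 11 remain.
All 10 min of P28 fit (value 34) → 1 remain.
1 min left: a 1/8 share of P26 gives 8×1/8 = 1.
Total value = 174.

174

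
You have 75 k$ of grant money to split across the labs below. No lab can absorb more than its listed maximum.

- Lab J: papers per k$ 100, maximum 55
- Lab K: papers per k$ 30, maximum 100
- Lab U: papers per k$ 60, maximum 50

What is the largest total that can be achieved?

6700

Rank by papers per k$: Lab J 100 > Lab U 60 > Lab K 30.
Lab J: +55 to 55 (cap) ; 20 left.
Only 20 left; Lab U takes them to reach 20.
Total = 100×55 + 60×20 = 6700.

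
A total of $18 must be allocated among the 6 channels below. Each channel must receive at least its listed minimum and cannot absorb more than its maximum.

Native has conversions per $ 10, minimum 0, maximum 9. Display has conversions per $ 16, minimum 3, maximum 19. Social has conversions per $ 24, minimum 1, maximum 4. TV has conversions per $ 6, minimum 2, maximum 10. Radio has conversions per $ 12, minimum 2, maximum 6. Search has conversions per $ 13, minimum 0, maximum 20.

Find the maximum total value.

Meeting every minimum uses 0+3+1+2+2+0 = 8 $, leaving 10.
Rank by conversions per $: Social 24 > Display 16 > Search 13 > Radio 12 > Native 10 > TV 6.
Social takes 3 more to reach its cap of 4 — 7 left.
Display has room for 16 more but only 7 remain, so it gets 10.
Total = 16×10 + 24×4 + 6×2 + 12×2 = 292.

292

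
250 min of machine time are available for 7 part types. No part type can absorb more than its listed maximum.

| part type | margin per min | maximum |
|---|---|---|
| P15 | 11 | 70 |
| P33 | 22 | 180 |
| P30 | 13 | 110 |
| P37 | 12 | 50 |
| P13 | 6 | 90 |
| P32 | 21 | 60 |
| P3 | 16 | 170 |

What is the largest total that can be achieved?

5380

Order the part types by margin per min: P33 22 > P32 21 > P3 16 > P30 13 > P37 12 > P15 11 > P13 6.
P33: +180 to 180 (cap) → 70 left.
P32 takes 60 to reach its cap of 60 → 10 left.
P3 has room for 170 but only 10 remain, so it gets 10.
Total = 22×180 + 21×60 + 16×10 = 5380.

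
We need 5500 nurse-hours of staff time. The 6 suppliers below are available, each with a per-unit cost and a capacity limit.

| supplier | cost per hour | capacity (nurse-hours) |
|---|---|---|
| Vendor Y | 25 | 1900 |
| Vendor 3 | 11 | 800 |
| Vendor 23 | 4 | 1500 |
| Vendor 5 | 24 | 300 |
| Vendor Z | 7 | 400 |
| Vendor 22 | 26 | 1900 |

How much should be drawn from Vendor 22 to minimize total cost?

Cheapest first:
Vendor 23 (4): use full 1500 — 4000 nurse-hours to go.
Vendor Z at 7: take all 400 nurse-hours — 3600 still needed.
Take 800 from Vendor 3 at 11 — need 2800 more.
Vendor 5 at 24: take all 300 nurse-hours — 2500 still needed.
Take 1900 from Vendor Y at 25 — need 600 more.
Vendor 22 at 26: take 600 of its 1900 — requirement met.

600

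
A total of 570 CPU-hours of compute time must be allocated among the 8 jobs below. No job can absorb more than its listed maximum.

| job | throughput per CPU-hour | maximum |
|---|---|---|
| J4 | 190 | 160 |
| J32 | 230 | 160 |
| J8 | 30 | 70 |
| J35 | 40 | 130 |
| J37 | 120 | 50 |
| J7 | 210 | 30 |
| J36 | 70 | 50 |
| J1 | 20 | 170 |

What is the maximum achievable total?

87800

Highest throughput per CPU-hour first: J32 230 > J7 210 > J4 190 > J37 120 > J36 70 > J35 40 > J8 30 > J1 20.
J32: +160 to 160 (cap) ; 410 left.
Give J7 30 to hit its cap of 30 ; 380 left.
J4: +160 to 160 (cap) ; 220 left.
J37: +50 to 50 (cap) ; 170 left.
J36: +50 to 50 (cap) ; 120 left.
J35 has room for 130 but only 120 remain, so it gets 120.
Total = 190×160 + 230×160 + 40×120 + 120×50 + 210×30 + 70×50 = 87800.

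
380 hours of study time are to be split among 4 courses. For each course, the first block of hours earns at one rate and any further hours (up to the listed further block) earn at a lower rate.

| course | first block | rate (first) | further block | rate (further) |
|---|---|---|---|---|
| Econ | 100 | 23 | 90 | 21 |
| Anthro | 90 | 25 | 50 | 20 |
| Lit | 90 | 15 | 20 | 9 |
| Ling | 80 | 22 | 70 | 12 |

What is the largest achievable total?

8600

Order all 8 blocks by rate: Anthro/T1 25 > Econ/T1 23 > Ling/T1 22 > Econ/T2 21 > Anthro/T2 20 > Lit/T1 15 > Ling/T2 12 > Lit/T2 9.
Anthro T1 at 25: fill all 90 → 290 left.
Econ T1 at 23: fill all 100 → 190 left.
Ling/T1 (22): +80 → 110 left.
Econ T2 at 21: fill all 90 → 20 left.
20 remain; put them into Anthro T2 at 20.
Total = 25×90 + 23×100 + 22×80 + 21×90 + 20×20 = 8600.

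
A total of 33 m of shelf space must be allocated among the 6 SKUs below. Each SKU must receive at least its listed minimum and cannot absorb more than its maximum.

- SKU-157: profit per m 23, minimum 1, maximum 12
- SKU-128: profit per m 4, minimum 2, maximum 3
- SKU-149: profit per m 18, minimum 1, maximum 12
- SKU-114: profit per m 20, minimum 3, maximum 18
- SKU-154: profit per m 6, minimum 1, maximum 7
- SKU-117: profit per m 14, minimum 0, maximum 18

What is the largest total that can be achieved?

648

Meeting every minimum uses 1+2+1+3+1+0 = 8 m, leaving 25.
Highest profit per m first: SKU-157 23 > SKU-114 20 > SKU-149 18 > SKU-117 14 > SKU-154 6 > SKU-128 4.
Give SKU-157 11 more to hit its cap of 12 ; 14 left.
Only 14 left; SKU-114 takes them to reach 17.
Total = 23×12 + 4×2 + 18×1 + 20×17 + 6×1 = 648.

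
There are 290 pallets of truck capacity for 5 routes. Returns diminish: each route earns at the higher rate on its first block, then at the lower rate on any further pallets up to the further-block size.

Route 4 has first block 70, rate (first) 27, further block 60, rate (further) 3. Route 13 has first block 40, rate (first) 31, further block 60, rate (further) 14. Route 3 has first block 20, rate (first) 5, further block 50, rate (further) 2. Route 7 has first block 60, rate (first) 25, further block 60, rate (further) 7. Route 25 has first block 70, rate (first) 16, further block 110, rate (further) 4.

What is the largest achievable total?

6450

Order all 10 blocks by rate: Route 13/tier1 31 > Route 4/tier1 27 > Route 7/tier1 25 > Route 25/tier1 16 > Route 13/tier2 14 > Route 7/tier2 7 > Route 3/tier1 5 > Route 25/tier2 4 > Route 4/tier2 3 > Route 3/tier2 2.
Route 13 tier1 at 31: fill all 40 — 250 left.
Fill Route 4 tier1 block (70 at 27) — 180 left.
Route 7/tier1 (25): +60 — 120 left.
Fill Route 25 tier1 block (70 at 16) — 50 left.
Route 13/tier2: +50 of 60 at 14; pool empty.
Total = 31×40 + 27×70 + 25×60 + 16×70 + 14×50 = 6450.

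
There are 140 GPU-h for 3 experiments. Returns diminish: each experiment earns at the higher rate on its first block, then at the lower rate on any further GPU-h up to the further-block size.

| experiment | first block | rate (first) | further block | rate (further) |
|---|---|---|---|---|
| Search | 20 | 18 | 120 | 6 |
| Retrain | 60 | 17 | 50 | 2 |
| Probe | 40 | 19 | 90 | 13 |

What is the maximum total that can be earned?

Rank every tier by rate: Probe/T1 19 > Search/T1 18 > Retrain/T1 17 > Probe/T2 13 > Search/T2 6 > Retrain/T2 2.
Probe/T1 (19): +40 — 100 left.
Search/T1 (18): +20 — 80 left.
Fill Retrain T1 block (60 at 17) — 20 left.
Probe T2 at 13: only 20 left, fill 20.
Total = 19×40 + 18×20 + 17×60 + 13×20 = 2400.

2400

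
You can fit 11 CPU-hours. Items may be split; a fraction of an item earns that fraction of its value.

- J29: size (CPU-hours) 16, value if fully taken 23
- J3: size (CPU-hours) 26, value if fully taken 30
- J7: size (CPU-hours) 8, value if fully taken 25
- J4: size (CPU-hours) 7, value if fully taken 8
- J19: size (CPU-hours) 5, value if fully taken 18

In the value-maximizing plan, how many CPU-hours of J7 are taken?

6

Sort by value density: J19 18/5≈3.6, J7 25/8≈3.12, J29 23/16≈1.44, J3 30/26≈1.15, J4 8/7≈1.14.
Take all of J19 (5 CPU-hours, value 18) ; 6 CPU-hours left.
Only 6 CPU-hours remain; take 6/8 of J7 for value 25×6/8 = 18.75.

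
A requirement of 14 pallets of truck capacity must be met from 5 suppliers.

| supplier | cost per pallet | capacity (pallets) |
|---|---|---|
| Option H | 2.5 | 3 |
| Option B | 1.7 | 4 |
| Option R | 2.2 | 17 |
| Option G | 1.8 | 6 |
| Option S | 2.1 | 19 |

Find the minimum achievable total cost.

Cheapest first:
Take 4 from Option B at 1.7 — need 10 more.
Option G (1.8): use full 6 — 4 pallets to go.
Take 4 from Option S at 2.1 to finish.
Option R, Option H: unused.
Cost = 4×1.7 + 6×1.8 + 4×2.1 = 26.

26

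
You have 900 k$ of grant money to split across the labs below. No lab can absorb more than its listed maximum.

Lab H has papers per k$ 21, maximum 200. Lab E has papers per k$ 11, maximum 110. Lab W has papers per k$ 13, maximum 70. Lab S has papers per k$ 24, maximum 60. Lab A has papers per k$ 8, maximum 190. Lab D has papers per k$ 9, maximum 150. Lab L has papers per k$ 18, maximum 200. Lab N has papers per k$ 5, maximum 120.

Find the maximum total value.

13590

Order the labs by papers per k$: Lab S 24 > Lab H 21 > Lab L 18 > Lab W 13 > Lab E 11 > Lab D 9 > Lab A 8 > Lab N 5.
Give Lab S 60 to hit its cap of 60 — 840 left.
Lab H: +200 to 200 (cap) — 640 left.
Lab L: +200 to 200 (cap) — 440 left.
Lab W takes 70 to reach its cap of 70 — 370 left.
Lab E: +110 to 110 (cap) — 260 left.
Give Lab D 150 to hit its cap of 150 — 110 left.
Lab A: +110 (room for 190) → 110. Pool exhausted.
Total = 21×200 + 11×110 + 13×70 + 24×60 + 8×110 + 9×150 + 18×200 = 13590.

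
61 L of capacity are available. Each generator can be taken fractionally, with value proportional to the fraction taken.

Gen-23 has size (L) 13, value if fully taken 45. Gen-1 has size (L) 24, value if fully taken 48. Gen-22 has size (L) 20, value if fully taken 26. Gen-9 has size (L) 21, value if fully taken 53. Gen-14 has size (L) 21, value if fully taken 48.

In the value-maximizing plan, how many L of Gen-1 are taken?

Rank by value-to-size ratio: Gen-23 45/13≈3.46, Gen-9 53/21≈2.52, Gen-14 48/21≈2.29, Gen-1 48/24≈2, Gen-22 26/20≈1.3.
Gen-23: take in full, 13 L for value 45 → 48 left.
Take all of Gen-9 (21 L, value 53) → 27 L left.
Gen-14: take in full, 21 L for value 48 → 6 left.
Only 6 L remain; take 6/24 of Gen-1 for value 48×6/24 = 12.

6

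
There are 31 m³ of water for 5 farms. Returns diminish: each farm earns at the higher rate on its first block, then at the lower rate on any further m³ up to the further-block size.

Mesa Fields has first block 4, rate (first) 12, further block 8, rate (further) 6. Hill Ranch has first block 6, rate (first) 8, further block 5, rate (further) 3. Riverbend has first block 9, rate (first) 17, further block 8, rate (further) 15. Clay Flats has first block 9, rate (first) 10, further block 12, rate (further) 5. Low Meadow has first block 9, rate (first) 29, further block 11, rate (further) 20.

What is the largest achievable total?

664

Rank every tier by rate: Low Meadow/T1 29 > Low Meadow/T2 20 > Riverbend/T1 17 > Riverbend/T2 15 > Mesa Fields/T1 12 > Clay Flats/T1 10 > Hill Ranch/T1 8 > Mesa Fields/T2 6 > Clay Flats/T2 5 > Hill Ranch/T2 3.
Low Meadow/T1 (29): +9 ; 22 left.
Fill Low Meadow T2 block (11 at 20) ; 11 left.
Riverbend T1 at 17: fill all 9 ; 2 left.
Riverbend T2 at 15: only 2 left, fill 2.
Total = 29×9 + 20×11 + 17×9 + 15×2 = 664.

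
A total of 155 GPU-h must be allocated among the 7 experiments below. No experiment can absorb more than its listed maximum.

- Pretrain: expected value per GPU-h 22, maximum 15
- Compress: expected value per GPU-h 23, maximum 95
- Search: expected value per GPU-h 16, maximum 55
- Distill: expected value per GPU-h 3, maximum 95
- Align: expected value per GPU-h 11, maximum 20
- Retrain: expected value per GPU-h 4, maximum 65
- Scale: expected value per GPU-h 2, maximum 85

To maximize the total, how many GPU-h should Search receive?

45

Order the experiments by expected value per GPU-h: Compress 23 > Pretrain 22 > Search 16 > Align 11 > Retrain 4 > Distill 3 > Scale 2.
Give Compress 95 to hit its cap of 95 — 60 left.
Give Pretrain 15 to hit its cap of 15 — 45 left.
Only 45 left; Search takes them to reach 45.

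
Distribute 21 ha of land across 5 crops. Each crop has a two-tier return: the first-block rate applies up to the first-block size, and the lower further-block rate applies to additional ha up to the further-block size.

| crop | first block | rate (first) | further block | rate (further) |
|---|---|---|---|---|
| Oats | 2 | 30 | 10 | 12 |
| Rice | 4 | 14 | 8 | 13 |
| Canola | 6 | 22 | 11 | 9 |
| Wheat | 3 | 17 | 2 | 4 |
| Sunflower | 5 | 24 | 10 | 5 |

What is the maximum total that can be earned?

432

Rank every tier by rate: Oats/tier1 30 > Sunflower/tier1 24 > Canola/tier1 22 > Wheat/tier1 17 > Rice/tier1 14 > Rice/tier2 13 > Oats/tier2 12 > Canola/tier2 9 > Sunflower/tier2 5 > Wheat/tier2 4.
Oats tier1 at 30: fill all 2 — 19 left.
Sunflower/tier1 (24): +5 — 14 left.
Fill Canola tier1 block (6 at 22) — 8 left.
Wheat/tier1 (17): +3 — 5 left.
Rice tier1 at 14: fill all 4 — 1 left.
Rice/tier2: +1 of 8 at 13; pool empty.
Total = 30×2 + 24×5 + 22×6 + 17×3 + 14×4 + 13×1 = 432.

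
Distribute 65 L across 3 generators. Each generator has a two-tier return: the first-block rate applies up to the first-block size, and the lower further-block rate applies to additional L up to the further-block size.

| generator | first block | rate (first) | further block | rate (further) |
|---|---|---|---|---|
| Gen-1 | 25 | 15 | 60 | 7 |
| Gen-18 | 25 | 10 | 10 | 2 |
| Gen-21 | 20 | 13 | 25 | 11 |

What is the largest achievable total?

Order all 6 blocks by rate: Gen-1/T1 15 > Gen-21/T1 13 > Gen-21/T2 11 > Gen-18/T1 10 > Gen-1/T2 7 > Gen-18/T2 2.
Fill Gen-1 T1 block (25 at 15) — 40 left.
Gen-21/T1 (13): +20 — 20 left.
Gen-21/T2: +20 of 25 at 11; pool empty.
Total = 15×25 + 13×20 + 11×20 = 855.

855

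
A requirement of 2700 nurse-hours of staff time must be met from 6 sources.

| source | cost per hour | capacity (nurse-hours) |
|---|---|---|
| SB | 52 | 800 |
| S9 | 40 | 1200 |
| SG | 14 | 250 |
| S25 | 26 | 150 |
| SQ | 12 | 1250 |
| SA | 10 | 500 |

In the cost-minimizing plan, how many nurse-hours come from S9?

Fill from the cheapest source first.
SA (10): use full 500 ; 2200 nurse-hours to go.
SQ at 12: take all 1250 nurse-hours ; 950 still needed.
Take 250 from SG at 14 ; need 700 more.
S25 at 26: take all 150 nurse-hours ; 550 still needed.
S9 at 40: take 550 of its 1200 ; requirement met.
SB: unused.

550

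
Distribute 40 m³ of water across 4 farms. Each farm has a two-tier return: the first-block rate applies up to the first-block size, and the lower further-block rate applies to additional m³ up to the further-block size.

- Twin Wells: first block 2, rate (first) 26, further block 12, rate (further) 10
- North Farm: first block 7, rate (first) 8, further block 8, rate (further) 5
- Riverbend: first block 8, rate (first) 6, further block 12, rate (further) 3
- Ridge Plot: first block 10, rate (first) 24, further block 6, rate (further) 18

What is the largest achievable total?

594

Rank every tier by rate: Twin Wells/T1 26 > Ridge Plot/T1 24 > Ridge Plot/T2 18 > Twin Wells/T2 10 > North Farm/T1 8 > Riverbend/T1 6 > North Farm/T2 5 > Riverbend/T2 3.
Fill Twin Wells T1 block (2 at 26) → 38 left.
Fill Ridge Plot T1 block (10 at 24) → 28 left.
Ridge Plot/T2 (18): +6 → 22 left.
Fill Twin Wells T2 block (12 at 10) → 10 left.
North Farm/T1 (8): +7 → 3 left.
3 remain; put them into Riverbend T1 at 6.
Total = 26×2 + 24×10 + 18×6 + 10×12 + 8×7 + 6×3 = 594.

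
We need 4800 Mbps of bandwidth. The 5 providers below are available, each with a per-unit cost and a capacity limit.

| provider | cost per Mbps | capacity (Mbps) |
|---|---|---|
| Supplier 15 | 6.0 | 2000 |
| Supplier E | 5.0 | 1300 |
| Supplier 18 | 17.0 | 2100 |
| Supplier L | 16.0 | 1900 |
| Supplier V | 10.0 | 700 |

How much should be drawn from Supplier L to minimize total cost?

800

Use providers in increasing cost order.
Supplier E (5.0): use full 1300 ; 3500 Mbps to go.
Supplier 15 at 6.0: take all 2000 Mbps ; 1500 still needed.
Supplier V (10.0): use full 700 ; 800 Mbps to go.
Take 800 from Supplier L at 16.0 to finish.
Supplier 18: unused.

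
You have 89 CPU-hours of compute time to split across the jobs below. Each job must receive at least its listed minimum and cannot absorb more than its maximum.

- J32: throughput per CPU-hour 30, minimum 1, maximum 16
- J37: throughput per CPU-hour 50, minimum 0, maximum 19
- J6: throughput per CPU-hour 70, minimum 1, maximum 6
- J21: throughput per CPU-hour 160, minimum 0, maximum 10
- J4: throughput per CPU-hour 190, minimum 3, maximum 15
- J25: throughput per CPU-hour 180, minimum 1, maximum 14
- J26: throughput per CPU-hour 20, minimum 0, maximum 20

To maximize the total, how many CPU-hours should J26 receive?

9

Meeting every minimum uses 1+0+1+0+3+1+0 = 6 CPU-hours, leaving 83.
Highest throughput per CPU-hour first: J4 190 > J25 180 > J21 160 > J6 70 > J37 50 > J32 30 > J26 20.
Give J4 12 more to hit its cap of 15 — 71 left.
J25 takes 13 more to reach its cap of 14 — 58 left.
J21 takes 10 more to reach its cap of 10 — 48 left.
Give J6 5 more to hit its cap of 6 — 43 left.
J37 takes 19 more to reach its cap of 19 — 24 left.
Give J32 15 more to hit its cap of 16 — 9 left.
Only 9 left; J26 takes them to reach 9.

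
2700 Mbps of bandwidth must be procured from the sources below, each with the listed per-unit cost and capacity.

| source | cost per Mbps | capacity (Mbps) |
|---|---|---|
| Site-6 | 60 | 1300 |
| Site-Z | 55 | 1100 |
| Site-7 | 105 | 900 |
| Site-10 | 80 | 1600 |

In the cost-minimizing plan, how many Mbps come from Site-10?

300

Fill from the cheapest source first.
Site-Z at 55: take all 1100 Mbps — 1600 still needed.
Take 1300 from Site-6 at 60 — need 300 more.
Site-10 at 80: take 300 of its 1600 — requirement met.
Site-7: unused.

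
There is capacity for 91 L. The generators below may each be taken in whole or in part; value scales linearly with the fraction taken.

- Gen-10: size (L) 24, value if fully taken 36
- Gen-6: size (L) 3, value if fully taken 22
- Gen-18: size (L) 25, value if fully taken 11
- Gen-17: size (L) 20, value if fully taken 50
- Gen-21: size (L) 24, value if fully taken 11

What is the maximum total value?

Rank by value-to-size ratio: Gen-6 22/3≈7.33, Gen-17 50/20≈2.5, Gen-10 36/24≈1.5, Gen-21 11/24≈0.458, Gen-18 11/25≈0.44.
Gen-6: take in full, 3 L for value 22 → 88 left.
All 20 L of Gen-17 fit (value 50) → 68 remain.
Gen-10: take in full, 24 L for value 36 → 44 left.
Take all of Gen-21 (24 L, value 11) → 20 L left.
Fill the last 20 L with part of Gen-18: 20/25 of it earns 8.8.
Total value = 127.8.

127.8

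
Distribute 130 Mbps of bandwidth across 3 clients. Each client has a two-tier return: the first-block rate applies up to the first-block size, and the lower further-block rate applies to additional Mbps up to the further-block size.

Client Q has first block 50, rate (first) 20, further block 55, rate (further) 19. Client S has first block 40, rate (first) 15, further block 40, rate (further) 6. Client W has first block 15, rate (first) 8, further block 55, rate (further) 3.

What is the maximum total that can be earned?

2420

Rank every tier by rate: Client Q/tier1 20 > Client Q/tier2 19 > Client S/tier1 15 > Client W/tier1 8 > Client S/tier2 6 > Client W/tier2 3.
Client Q/tier1 (20): +50 → 80 left.
Client Q/tier2 (19): +55 → 25 left.
25 remain; put them into Client S tier1 at 15.
Total = 20×50 + 19×55 + 15×25 = 2420.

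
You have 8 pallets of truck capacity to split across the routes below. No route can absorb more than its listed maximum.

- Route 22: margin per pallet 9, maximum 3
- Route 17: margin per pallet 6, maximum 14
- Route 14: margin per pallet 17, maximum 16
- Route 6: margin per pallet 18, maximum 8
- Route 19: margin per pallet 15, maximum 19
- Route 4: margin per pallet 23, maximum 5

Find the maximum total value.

169

Highest margin per pallet first: Route 4 23 > Route 6 18 > Route 14 17 > Route 19 15 > Route 22 9 > Route 17 6.
Route 4 takes 5 to reach its cap of 5 — 3 left.
Route 6: +3 (room for 8) → 3. Pool exhausted.
Total = 18×3 + 23×5 = 169.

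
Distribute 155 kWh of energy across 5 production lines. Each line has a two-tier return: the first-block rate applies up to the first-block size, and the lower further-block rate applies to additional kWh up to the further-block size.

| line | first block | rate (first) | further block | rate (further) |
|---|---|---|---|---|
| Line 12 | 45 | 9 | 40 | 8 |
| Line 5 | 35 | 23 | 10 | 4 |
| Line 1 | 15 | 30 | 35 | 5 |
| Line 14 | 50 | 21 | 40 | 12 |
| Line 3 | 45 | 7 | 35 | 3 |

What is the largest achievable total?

Rank every tier by rate: Line 1/tier1 30 > Line 5/tier1 23 > Line 14/tier1 21 > Line 14/tier2 12 > Line 12/tier1 9 > Line 12/tier2 8 > Line 3/tier1 7 > Line 1/tier2 5 > Line 5/tier2 4 > Line 3/tier2 3.
Fill Line 1 tier1 block (15 at 30) — 140 left.
Line 5/tier1 (23): +35 — 105 left.
Line 14/tier1 (21): +50 — 55 left.
Fill Line 14 tier2 block (40 at 12) — 15 left.
Line 12 tier1 at 9: only 15 left, fill 15.
Total = 30×15 + 23×35 + 21×50 + 12×40 + 9×15 = 2920.

2920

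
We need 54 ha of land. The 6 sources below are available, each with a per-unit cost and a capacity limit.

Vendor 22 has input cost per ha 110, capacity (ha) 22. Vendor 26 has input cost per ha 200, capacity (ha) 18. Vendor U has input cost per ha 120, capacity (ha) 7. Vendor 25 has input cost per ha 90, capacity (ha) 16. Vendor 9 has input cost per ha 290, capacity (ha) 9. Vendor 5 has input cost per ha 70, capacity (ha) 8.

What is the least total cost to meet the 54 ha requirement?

5460

Cheapest first:
Vendor 5 (70): use full 8 — 46 ha to go.
Take 16 from Vendor 25 at 90 — need 30 more.
Take 22 from Vendor 22 at 110 — need 8 more.
Take 7 from Vendor U at 120 — need 1 more.
Take 1 from Vendor 26 at 200 to finish.
Vendor 9: unused.
Cost = 8×70 + 16×90 + 22×110 + 7×120 + 1×200 = 5460.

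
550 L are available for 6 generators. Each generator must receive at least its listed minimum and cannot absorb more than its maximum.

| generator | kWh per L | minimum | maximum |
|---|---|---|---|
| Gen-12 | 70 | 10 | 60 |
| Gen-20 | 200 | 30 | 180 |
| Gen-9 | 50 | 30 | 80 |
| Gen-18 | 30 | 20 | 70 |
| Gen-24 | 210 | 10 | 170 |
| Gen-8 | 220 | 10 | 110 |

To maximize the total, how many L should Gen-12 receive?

Meeting every minimum uses 10+30+30+20+10+10 = 110 L, leaving 440.
Highest kWh per L first: Gen-8 220 > Gen-24 210 > Gen-20 200 > Gen-12 70 > Gen-9 50 > Gen-18 30.
Gen-8: +100 to 110 (cap) → 340 left.
Gen-24: +160 to 170 (cap) → 180 left.
Give Gen-20 150 more to hit its cap of 180 → 30 left.
Only 30 left; Gen-12 takes them to reach 40.

40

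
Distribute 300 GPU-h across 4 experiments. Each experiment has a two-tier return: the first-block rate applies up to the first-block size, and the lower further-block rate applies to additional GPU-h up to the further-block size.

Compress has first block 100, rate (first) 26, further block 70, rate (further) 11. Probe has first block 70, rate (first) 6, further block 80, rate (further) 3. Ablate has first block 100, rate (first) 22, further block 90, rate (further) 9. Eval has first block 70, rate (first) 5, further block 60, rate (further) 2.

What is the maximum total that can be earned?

Rank every tier by rate: Compress/T1 26 > Ablate/T1 22 > Compress/T2 11 > Ablate/T2 9 > Probe/T1 6 > Eval/T1 5 > Probe/T2 3 > Eval/T2 2.
Fill Compress T1 block (100 at 26) — 200 left.
Ablate/T1 (22): +100 — 100 left.
Compress T2 at 11: fill all 70 — 30 left.
30 remain; put them into Ablate T2 at 9.
Total = 26×100 + 22×100 + 11×70 + 9×30 = 5840.

5840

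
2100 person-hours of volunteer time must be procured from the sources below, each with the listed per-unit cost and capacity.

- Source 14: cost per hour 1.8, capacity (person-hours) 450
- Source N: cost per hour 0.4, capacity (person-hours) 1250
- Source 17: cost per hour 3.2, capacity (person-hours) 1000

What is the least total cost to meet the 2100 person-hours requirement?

2590

Use sources in increasing cost order.
Source N at 0.4: take all 1250 person-hours ; 850 still needed.
Source 14 at 1.8: take all 450 person-hours ; 400 still needed.
Source 17 at 3.2: take 400 of its 1000 ; requirement met.
Cost = 1250×0.4 + 450×1.8 + 400×3.2 = 2590.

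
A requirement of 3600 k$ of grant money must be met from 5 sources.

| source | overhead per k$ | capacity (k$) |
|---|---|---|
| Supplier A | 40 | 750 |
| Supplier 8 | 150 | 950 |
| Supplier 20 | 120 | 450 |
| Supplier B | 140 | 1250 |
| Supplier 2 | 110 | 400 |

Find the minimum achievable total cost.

Fill from the cheapest source first.
Take 750 from Supplier A at 40 ; need 2850 more.
Take 400 from Supplier 2 at 110 ; need 2450 more.
Supplier 20 at 120: take all 450 k$ ; 2000 still needed.
Supplier B at 140: take all 1250 k$ ; 750 still needed.
Supplier 8 at 150: take 750 of its 950 ; requirement met.
Cost = 750×40 + 400×110 + 450×120 + 1250×140 + 750×150 = 415500.

415500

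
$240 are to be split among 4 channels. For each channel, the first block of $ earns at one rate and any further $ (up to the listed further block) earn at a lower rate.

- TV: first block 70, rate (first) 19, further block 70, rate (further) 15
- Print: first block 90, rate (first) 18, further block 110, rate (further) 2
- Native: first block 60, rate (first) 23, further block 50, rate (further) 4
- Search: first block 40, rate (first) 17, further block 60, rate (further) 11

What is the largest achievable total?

4670

Rank every tier by rate: Native/T1 23 > TV/T1 19 > Print/T1 18 > Search/T1 17 > TV/T2 15 > Search/T2 11 > Native/T2 4 > Print/T2 2.
Native/T1 (23): +60 → 180 left.
Fill TV T1 block (70 at 19) → 110 left.
Print/T1 (18): +90 → 20 left.
Search/T1: +20 of 40 at 17; pool empty.
Total = 23×60 + 19×70 + 18×90 + 17×20 = 4670.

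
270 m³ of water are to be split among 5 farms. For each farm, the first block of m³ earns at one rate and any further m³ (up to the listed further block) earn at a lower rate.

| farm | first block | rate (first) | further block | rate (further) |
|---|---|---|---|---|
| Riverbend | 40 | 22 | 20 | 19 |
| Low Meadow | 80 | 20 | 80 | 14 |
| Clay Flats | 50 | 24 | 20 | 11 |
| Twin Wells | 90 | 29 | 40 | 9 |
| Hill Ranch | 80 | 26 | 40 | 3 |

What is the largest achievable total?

6970

Treat each block as its own option and order by rate: Twin Wells/tier1 29 > Hill Ranch/tier1 26 > Clay Flats/tier1 24 > Riverbend/tier1 22 > Low Meadow/tier1 20 > Riverbend/tier2 19 > Low Meadow/tier2 14 > Clay Flats/tier2 11 > Twin Wells/tier2 9 > Hill Ranch/tier2 3.
Fill Twin Wells tier1 block (90 at 29) → 180 left.
Hill Ranch/tier1 (26): +80 → 100 left.
Clay Flats/tier1 (24): +50 → 50 left.
Riverbend/tier1 (22): +40 → 10 left.
Low Meadow tier1 at 20: only 10 left, fill 10.
Total = 29×90 + 26×80 + 24×50 + 22×40 + 20×10 = 6970.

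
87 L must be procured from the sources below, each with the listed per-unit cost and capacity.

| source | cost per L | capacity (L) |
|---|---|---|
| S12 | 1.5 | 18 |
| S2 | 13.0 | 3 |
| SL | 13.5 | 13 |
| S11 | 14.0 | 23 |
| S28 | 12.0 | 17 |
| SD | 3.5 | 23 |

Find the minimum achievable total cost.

Use sources in increasing cost order.
S12 at 1.5: take all 18 L ; 69 still needed.
SD at 3.5: take all 23 L ; 46 still needed.
Take 17 from S28 at 12.0 ; need 29 more.
S2 at 13.0: take all 3 L ; 26 still needed.
SL at 13.5: take all 13 L ; 13 still needed.
S11 (14.0): take the remaining 13 ; done.
Cost = 18×1.5 + 23×3.5 + 17×12.0 + 3×13.0 + 13×13.5 + 13×14.0 = 708.

708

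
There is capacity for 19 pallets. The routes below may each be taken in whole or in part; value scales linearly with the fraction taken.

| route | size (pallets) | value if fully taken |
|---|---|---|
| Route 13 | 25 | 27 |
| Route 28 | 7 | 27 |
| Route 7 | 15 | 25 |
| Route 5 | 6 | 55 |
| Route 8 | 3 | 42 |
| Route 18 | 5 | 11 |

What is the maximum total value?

Sort by value density: Route 8 42/3≈14, Route 5 55/6≈9.17, Route 28 27/7≈3.86, Route 18 11/5≈2.2, Route 7 25/15≈1.67, Route 13 27/25≈1.08.
All 3 pallets of Route 8 fit (value 42) → 16 remain.
All 6 pallets of Route 5 fit (value 55) → 10 remain.
All 7 pallets of Route 28 fit (value 27) → 3 remain.
3 pallets left: a 3/5 share of Route 18 gives 11×3/5 = 6.6.
Total value = 130.6.

130.6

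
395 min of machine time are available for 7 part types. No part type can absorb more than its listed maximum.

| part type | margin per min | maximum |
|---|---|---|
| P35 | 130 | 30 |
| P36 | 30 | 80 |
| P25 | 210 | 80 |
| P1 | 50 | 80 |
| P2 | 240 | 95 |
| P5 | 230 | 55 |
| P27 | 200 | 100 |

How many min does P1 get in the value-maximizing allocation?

35

Rank by margin per min: P2 240 > P5 230 > P25 210 > P27 200 > P35 130 > P1 50 > P36 30.
P2 takes 95 to reach its cap of 95 — 300 left.
P5: +55 to 55 (cap) — 245 left.
P25: +80 to 80 (cap) — 165 left.
Give P27 100 to hit its cap of 100 — 65 left.
Give P35 30 to hit its cap of 30 — 35 left.
P1 has room for 80 but only 35 remain, so it gets 35.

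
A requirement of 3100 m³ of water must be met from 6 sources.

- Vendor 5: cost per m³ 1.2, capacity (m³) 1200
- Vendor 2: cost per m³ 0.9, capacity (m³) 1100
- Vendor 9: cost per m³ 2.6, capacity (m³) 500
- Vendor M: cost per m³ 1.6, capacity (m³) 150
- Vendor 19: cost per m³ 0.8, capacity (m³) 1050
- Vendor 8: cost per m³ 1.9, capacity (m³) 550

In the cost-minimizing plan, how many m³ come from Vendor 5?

950

Fill from the cheapest source first.
Vendor 19 at 0.8: take all 1050 m³ ; 2050 still needed.
Vendor 2 at 0.9: take all 1100 m³ ; 950 still needed.
Vendor 5 at 1.2: take 950 of its 1200 ; requirement met.
Vendor M, Vendor 8, Vendor 9: unused.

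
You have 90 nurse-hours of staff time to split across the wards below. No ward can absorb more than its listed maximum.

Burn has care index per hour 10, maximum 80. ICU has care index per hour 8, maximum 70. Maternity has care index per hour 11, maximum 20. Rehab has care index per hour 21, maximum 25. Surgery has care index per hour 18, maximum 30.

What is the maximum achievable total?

Rank by care index per hour: Rehab 21 > Surgery 18 > Maternity 11 > Burn 10 > ICU 8.
Rehab: +25 to 25 (cap) → 65 left.
Give Surgery 30 to hit its cap of 30 → 35 left.
Maternity: +20 to 20 (cap) → 15 left.
Burn has room for 80 but only 15 remain, so it gets 15.
Total = 10×15 + 11×20 + 21×25 + 18×30 = 1435.

1435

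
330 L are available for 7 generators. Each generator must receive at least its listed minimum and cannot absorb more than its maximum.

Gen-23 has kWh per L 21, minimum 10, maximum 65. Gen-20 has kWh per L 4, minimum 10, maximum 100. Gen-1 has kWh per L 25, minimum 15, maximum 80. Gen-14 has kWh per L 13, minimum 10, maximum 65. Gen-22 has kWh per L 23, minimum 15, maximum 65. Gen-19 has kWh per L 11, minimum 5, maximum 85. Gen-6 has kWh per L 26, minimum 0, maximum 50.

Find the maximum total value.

6970

Meeting every minimum uses 10+10+15+10+15+5+0 = 65 L, leaving 265.
Order the generators by kWh per L: Gen-6 26 > Gen-1 25 > Gen-22 23 > Gen-23 21 > Gen-14 13 > Gen-19 11 > Gen-20 4.
Gen-6 takes 50 more to reach its cap of 50 ; 215 left.
Give Gen-1 65 more to hit its cap of 80 ; 150 left.
Gen-22: +50 to 65 (cap) ; 100 left.
Give Gen-23 55 more to hit its cap of 65 ; 45 left.
Only 45 left; Gen-14 takes them to reach 55.
Total = 21×65 + 4×10 + 25×80 + 13×55 + 23×65 + 11×5 + 26×50 = 6970.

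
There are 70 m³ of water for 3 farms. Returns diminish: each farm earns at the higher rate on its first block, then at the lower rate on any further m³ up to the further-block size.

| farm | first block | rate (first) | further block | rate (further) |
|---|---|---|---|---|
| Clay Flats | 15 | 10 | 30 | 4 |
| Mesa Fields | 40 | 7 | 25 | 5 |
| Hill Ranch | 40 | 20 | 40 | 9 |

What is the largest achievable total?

1085

Order all 6 blocks by rate: Hill Ranch/tier1 20 > Clay Flats/tier1 10 > Hill Ranch/tier2 9 > Mesa Fields/tier1 7 > Mesa Fields/tier2 5 > Clay Flats/tier2 4.
Fill Hill Ranch tier1 block (40 at 20) ; 30 left.
Clay Flats tier1 at 10: fill all 15 ; 15 left.
Hill Ranch tier2 at 9: only 15 left, fill 15.
Total = 20×40 + 10×15 + 9×15 = 1085.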